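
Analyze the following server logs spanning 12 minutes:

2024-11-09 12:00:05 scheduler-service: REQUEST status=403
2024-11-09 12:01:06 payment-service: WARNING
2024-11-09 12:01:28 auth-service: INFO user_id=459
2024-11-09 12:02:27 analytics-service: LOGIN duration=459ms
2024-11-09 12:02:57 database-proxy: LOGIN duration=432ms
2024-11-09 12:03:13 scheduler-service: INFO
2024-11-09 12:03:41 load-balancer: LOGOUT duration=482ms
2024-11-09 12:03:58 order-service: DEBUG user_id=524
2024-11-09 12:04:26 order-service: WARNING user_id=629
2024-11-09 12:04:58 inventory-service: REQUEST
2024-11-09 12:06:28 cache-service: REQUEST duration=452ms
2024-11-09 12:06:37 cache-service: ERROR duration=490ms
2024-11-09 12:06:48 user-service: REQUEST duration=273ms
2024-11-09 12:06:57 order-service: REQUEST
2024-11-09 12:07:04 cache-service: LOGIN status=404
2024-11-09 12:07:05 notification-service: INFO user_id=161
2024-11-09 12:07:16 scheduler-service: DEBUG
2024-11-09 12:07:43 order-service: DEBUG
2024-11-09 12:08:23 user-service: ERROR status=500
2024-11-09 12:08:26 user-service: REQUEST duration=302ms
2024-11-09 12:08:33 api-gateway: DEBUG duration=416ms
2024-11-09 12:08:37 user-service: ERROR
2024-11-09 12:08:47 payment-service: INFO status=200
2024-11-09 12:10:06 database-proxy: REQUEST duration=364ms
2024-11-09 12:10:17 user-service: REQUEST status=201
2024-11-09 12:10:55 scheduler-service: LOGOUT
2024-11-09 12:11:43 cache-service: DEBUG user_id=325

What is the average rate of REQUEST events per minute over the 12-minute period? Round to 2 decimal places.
0.67

To calculate the rate:

1. Count total REQUEST events: 8
2. Total time period: 12 minutes
3. Rate = 8 / 12 = 0.67 events per minute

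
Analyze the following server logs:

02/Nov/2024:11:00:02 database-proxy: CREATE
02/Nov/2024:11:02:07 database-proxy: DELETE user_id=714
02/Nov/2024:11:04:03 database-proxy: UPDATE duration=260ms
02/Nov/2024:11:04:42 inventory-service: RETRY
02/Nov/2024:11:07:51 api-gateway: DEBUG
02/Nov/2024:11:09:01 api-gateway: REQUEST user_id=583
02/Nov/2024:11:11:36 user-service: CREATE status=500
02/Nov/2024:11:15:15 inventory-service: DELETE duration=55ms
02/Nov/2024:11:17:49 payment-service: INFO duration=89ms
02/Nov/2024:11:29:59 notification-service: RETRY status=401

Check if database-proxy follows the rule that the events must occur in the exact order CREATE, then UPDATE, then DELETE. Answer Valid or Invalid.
Invalid

To validate ordering:

1. Required order: CREATE → UPDATE → DELETE
2. Rule: the events must occur in the exact order CREATE, then UPDATE, then DELETE
3. Check actual order of events for database-proxy
4. Result: Invalid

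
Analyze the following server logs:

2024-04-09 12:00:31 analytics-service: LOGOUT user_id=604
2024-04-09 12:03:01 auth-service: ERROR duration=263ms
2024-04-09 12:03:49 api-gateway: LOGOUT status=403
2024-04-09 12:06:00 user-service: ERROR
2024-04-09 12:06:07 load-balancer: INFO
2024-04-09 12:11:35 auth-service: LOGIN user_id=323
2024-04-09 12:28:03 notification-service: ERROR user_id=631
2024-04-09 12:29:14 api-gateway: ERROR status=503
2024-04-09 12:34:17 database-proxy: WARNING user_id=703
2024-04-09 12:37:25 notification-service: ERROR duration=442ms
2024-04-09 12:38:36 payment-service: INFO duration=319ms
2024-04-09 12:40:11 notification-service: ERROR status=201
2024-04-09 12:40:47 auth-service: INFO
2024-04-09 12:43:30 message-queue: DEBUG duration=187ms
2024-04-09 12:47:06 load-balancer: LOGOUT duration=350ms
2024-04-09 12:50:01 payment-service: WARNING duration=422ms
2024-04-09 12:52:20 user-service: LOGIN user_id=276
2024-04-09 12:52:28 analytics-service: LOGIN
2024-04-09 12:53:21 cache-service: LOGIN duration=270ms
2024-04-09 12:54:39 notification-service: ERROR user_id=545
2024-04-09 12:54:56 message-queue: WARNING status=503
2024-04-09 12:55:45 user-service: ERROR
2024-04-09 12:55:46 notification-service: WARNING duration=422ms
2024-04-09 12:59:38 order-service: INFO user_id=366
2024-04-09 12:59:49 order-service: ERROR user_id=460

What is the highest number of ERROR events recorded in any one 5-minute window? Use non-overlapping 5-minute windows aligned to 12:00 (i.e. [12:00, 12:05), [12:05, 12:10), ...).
2

To find the burst window:

1. Divide the log period into non-overlapping 5-minute windows starting at 12:00
2. Count ERROR events in each window
3. Find the window with maximum count
4. Maximum events in a window: 2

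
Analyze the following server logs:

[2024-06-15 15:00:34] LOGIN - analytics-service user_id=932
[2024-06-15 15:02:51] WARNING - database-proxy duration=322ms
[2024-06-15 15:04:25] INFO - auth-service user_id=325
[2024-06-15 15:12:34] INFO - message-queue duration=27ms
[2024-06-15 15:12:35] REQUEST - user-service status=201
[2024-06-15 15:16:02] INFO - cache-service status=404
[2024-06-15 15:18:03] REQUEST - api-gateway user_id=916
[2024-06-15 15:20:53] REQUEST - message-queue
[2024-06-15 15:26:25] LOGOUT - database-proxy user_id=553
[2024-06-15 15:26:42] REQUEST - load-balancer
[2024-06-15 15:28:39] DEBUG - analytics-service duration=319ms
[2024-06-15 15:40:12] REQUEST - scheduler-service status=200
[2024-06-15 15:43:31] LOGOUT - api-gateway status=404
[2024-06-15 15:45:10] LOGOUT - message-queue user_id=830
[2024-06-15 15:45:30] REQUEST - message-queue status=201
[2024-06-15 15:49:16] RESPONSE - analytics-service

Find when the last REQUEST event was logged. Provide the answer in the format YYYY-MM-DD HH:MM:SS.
2024-06-15 15:45:30

To find the last event:

1. Filter for all REQUEST events
2. Sort by timestamp
3. Select the last one
4. Timestamp: 2024-06-15 15:45:30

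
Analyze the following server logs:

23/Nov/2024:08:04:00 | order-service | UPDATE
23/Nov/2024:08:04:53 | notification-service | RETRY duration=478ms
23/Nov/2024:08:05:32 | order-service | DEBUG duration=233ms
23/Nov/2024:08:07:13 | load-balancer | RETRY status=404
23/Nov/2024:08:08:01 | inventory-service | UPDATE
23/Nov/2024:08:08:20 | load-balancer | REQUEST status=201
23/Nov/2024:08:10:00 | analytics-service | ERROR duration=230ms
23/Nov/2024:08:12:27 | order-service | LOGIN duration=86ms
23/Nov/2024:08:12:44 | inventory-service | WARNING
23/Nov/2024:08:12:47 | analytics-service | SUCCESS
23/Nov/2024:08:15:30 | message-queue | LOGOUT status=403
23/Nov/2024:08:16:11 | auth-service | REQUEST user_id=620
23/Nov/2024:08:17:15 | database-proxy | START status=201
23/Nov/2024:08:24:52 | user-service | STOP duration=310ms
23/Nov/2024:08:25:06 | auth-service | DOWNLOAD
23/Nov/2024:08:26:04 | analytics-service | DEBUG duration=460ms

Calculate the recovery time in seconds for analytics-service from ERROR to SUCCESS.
167

To calculate recovery time:

1. Find ERROR event for analytics-service: 23/Nov/2024:08:10:00
2. Find next SUCCESS event for analytics-service: 23/Nov/2024:08:12:47
3. Recovery time: 23/Nov/2024:08:12:47 - 23/Nov/2024:08:10:00 = 167 seconds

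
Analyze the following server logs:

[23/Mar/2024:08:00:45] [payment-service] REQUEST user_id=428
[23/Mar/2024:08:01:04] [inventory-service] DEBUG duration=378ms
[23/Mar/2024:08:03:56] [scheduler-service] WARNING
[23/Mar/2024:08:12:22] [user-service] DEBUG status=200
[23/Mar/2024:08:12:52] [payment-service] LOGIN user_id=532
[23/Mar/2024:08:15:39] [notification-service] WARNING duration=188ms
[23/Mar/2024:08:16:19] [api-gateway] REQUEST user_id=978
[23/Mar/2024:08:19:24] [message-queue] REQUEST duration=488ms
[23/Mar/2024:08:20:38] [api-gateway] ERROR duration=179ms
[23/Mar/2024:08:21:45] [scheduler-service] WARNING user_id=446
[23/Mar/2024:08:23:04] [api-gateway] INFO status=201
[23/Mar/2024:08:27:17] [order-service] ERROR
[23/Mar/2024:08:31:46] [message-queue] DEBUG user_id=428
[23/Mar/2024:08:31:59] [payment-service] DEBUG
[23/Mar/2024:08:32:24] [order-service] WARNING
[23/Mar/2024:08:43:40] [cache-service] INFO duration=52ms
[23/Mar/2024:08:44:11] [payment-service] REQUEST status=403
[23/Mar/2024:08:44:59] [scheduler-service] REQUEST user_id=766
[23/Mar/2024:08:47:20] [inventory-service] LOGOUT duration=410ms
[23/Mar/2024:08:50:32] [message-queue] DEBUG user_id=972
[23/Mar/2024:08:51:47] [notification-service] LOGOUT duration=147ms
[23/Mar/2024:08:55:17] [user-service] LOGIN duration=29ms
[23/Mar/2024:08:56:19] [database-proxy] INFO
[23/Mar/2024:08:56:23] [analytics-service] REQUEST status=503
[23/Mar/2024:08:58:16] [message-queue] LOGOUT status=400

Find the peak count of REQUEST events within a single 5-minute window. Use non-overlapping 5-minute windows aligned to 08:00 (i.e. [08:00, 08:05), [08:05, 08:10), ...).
2

To find the burst window:

1. Divide the log period into non-overlapping 5-minute windows starting at 08:00
2. Count REQUEST events in each window
3. Find the window with maximum count
4. Maximum events in a window: 2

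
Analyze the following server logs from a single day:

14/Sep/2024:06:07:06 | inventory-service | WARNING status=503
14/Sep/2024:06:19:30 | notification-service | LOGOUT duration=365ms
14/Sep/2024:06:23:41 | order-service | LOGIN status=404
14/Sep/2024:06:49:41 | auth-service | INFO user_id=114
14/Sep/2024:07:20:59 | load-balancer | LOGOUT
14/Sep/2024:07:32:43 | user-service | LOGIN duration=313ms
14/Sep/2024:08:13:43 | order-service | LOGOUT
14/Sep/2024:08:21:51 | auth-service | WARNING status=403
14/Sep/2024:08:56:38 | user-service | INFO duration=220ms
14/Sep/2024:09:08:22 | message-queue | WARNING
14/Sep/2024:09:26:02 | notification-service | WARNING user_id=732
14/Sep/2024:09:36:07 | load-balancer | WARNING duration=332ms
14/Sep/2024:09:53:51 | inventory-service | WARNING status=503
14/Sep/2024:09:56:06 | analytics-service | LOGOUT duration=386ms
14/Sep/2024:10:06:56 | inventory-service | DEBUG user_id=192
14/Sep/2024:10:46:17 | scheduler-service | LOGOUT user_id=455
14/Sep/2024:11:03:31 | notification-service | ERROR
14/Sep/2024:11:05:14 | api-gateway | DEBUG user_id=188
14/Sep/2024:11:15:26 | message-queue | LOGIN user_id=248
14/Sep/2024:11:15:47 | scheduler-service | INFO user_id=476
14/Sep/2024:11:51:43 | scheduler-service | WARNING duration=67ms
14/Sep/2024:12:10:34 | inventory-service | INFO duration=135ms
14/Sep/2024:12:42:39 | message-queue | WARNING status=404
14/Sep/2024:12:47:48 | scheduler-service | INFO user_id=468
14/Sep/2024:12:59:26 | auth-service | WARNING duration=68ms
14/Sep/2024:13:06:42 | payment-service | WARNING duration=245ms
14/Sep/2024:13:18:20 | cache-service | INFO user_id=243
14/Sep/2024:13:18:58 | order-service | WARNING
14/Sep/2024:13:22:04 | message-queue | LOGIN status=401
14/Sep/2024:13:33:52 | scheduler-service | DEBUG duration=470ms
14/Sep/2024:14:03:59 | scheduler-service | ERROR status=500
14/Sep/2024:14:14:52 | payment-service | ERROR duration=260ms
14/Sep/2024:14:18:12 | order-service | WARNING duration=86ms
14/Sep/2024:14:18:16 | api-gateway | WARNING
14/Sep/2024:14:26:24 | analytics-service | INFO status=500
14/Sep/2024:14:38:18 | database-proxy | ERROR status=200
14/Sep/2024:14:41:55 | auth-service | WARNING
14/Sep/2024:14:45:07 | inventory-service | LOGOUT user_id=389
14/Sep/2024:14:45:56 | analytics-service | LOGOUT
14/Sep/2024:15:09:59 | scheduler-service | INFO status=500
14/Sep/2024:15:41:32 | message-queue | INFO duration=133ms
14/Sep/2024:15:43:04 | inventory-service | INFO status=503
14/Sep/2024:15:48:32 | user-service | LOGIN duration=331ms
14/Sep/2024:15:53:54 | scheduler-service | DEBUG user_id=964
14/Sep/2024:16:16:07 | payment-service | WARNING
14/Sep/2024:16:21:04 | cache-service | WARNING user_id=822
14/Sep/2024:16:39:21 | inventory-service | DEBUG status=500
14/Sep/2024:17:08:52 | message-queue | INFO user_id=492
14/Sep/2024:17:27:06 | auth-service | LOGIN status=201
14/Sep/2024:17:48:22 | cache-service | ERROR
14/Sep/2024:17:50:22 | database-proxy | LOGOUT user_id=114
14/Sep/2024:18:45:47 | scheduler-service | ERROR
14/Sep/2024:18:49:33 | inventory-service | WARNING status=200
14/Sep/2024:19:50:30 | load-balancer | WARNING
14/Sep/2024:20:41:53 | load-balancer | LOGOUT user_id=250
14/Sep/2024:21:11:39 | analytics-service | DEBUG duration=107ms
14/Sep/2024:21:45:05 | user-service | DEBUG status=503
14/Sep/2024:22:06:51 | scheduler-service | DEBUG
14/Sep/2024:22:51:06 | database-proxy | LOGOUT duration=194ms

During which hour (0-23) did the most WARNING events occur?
9

To find the peak hour:

1. Group all WARNING events by hour
2. Count events in each hour
3. Find hour with maximum count
4. Peak hour: 9 (with 4 events)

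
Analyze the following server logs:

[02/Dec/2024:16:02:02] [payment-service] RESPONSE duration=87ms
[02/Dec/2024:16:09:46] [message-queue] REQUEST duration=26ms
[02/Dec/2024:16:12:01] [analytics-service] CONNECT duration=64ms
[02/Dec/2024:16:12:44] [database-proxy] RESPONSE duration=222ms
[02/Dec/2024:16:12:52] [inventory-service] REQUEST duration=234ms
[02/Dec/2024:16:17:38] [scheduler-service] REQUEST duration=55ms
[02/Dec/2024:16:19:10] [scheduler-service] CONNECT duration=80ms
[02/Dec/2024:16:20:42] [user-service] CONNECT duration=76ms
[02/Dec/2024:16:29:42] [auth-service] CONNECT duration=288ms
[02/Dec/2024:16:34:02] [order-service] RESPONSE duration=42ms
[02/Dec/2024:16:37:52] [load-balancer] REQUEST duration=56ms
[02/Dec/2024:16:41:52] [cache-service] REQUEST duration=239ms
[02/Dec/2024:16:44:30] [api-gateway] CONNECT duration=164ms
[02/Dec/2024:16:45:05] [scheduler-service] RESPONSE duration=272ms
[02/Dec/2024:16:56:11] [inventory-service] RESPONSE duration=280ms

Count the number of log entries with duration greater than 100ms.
7

To count timeouts:

1. Threshold: 100ms
2. Extract duration from each log entry
3. Count entries where duration > 100
4. Timeout count: 7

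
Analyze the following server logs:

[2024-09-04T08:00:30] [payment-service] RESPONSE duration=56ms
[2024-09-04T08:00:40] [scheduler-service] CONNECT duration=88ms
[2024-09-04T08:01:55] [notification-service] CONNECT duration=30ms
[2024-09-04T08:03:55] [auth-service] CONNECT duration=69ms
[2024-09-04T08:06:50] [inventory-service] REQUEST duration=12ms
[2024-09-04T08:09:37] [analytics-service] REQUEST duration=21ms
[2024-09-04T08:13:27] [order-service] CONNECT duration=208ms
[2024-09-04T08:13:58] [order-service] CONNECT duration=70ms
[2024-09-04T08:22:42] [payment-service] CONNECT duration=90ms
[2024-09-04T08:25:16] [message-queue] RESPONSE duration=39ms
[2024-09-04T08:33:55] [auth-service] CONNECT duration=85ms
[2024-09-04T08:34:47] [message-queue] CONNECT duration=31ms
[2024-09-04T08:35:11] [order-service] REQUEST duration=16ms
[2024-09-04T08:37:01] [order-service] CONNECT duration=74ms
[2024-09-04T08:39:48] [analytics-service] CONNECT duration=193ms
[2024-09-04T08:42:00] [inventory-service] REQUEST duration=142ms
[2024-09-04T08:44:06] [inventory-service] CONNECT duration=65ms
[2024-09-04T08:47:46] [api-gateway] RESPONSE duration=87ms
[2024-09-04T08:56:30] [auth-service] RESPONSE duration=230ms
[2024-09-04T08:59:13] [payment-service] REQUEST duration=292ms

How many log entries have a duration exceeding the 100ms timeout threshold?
5

To count timeouts:

1. Threshold: 100ms
2. Extract duration from each log entry
3. Count entries where duration > 100
4. Timeout count: 5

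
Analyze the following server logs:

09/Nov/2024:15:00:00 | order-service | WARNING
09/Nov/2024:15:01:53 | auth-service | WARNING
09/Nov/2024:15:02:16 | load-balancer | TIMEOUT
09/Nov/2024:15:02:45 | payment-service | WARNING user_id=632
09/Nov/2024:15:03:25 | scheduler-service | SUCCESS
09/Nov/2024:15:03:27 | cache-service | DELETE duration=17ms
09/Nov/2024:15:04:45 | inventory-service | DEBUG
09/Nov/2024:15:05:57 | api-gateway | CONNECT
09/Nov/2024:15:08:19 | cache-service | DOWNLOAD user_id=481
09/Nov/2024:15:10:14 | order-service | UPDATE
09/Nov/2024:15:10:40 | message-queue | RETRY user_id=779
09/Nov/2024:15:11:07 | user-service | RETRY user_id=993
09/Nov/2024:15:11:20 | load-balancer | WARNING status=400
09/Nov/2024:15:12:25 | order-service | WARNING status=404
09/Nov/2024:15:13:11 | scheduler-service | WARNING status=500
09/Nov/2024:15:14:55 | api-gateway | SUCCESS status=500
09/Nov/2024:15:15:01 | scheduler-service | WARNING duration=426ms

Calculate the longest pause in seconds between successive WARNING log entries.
515

To find the longest gap:

1. Extract all WARNING events in chronological order
2. Calculate time differences between consecutive events
3. Find the maximum difference
4. Longest gap: 515 seconds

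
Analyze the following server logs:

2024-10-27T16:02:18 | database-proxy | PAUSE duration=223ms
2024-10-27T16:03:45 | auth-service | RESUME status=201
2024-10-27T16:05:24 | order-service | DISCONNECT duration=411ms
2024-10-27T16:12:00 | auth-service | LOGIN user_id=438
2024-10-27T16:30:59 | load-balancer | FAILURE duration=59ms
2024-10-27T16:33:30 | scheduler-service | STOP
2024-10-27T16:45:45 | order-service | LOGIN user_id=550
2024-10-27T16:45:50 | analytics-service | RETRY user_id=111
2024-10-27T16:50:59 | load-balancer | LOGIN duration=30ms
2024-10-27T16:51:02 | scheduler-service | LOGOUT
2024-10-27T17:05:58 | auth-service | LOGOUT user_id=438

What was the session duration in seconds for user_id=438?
3238

To calculate session duration:

1. Find LOGIN event for user_id=438: 2024-10-27T16:12:00
2. Find LOGOUT event for user_id=438: 2024-10-27T17:05:58
3. Session duration: 2024-10-27T17:05:58 - 2024-10-27T16:12:00 = 3238 seconds (53 minutes)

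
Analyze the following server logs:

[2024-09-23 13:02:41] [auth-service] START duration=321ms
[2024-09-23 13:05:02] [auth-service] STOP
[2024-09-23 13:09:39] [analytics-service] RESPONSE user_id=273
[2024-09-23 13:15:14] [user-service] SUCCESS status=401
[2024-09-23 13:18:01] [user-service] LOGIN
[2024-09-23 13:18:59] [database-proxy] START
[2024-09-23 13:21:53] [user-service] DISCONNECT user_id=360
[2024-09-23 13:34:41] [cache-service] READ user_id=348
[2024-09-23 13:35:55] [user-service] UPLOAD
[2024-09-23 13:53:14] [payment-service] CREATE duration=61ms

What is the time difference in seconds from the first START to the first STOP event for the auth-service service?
141

To find the time between events:

1. Locate the first START event for auth-service: 2024-09-23 13:02:41
2. Locate the first STOP event for auth-service: 2024-09-23 13:05:02
3. Calculate the difference: 2024-09-23 13:05:02 - 2024-09-23 13:02:41 = 141 seconds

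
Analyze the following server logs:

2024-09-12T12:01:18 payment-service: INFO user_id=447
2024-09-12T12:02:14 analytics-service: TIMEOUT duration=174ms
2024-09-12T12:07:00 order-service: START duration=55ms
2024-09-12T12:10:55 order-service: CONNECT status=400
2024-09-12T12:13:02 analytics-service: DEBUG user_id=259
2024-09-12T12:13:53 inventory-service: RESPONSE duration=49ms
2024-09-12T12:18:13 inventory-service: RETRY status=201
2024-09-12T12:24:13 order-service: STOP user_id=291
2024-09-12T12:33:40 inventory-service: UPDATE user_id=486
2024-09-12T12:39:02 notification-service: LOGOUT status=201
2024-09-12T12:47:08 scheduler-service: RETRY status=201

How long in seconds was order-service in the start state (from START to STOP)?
1033

To calculate state duration:

1. Find START event for order-service: 2024-09-12T12:07:00
2. Find STOP event for order-service: 2024-09-12T12:24:13
3. Calculate duration: 2024-09-12T12:24:13 - 2024-09-12T12:07:00 = 1033 seconds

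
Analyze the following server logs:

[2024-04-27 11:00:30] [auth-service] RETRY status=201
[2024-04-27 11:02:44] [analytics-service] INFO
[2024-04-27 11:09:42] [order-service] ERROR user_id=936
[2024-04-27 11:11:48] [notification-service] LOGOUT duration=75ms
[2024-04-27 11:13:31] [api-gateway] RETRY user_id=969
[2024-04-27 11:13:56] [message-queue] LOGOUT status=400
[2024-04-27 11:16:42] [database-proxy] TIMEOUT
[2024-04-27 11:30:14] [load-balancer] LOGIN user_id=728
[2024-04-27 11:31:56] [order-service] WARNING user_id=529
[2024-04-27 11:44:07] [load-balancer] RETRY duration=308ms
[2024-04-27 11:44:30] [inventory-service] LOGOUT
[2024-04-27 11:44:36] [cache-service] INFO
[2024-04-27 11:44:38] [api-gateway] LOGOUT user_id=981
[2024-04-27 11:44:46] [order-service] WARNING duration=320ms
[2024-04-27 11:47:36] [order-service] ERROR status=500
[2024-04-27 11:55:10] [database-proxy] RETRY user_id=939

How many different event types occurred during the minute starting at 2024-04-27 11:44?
4

To count unique event types:

1. Filter events in the minute starting at 2024-04-27 11:44
2. Extract event types from matching entries
3. Count unique types: 4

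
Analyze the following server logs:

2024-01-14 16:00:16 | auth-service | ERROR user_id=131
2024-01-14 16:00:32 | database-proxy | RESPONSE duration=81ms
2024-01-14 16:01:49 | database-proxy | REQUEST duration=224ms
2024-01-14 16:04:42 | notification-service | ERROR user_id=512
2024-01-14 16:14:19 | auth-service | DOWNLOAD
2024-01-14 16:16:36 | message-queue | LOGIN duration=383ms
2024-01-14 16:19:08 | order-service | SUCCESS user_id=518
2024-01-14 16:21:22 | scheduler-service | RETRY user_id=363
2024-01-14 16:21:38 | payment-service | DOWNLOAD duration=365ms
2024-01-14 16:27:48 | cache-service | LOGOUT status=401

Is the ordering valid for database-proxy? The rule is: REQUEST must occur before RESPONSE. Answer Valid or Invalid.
Invalid

To validate ordering:

1. Required order: REQUEST → RESPONSE
2. Rule: REQUEST must occur before RESPONSE
3. Check actual order of events for database-proxy
4. Result: Invalid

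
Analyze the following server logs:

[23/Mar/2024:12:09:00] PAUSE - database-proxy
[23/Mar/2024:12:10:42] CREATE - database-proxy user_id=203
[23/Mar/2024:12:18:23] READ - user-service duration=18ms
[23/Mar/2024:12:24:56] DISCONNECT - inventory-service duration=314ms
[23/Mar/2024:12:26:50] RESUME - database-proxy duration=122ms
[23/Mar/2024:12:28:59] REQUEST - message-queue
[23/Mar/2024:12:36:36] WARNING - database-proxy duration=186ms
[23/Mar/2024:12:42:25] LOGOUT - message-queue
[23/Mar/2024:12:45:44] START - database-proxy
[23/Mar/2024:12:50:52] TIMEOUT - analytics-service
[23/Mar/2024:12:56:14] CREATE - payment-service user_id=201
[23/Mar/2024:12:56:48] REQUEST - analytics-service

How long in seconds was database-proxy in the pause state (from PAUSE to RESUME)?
1070

To calculate state duration:

1. Find PAUSE event for database-proxy: 23/Mar/2024:12:09:00
2. Find RESUME event for database-proxy: 23/Mar/2024:12:26:50
3. Calculate duration: 23/Mar/2024:12:26:50 - 23/Mar/2024:12:09:00 = 1070 seconds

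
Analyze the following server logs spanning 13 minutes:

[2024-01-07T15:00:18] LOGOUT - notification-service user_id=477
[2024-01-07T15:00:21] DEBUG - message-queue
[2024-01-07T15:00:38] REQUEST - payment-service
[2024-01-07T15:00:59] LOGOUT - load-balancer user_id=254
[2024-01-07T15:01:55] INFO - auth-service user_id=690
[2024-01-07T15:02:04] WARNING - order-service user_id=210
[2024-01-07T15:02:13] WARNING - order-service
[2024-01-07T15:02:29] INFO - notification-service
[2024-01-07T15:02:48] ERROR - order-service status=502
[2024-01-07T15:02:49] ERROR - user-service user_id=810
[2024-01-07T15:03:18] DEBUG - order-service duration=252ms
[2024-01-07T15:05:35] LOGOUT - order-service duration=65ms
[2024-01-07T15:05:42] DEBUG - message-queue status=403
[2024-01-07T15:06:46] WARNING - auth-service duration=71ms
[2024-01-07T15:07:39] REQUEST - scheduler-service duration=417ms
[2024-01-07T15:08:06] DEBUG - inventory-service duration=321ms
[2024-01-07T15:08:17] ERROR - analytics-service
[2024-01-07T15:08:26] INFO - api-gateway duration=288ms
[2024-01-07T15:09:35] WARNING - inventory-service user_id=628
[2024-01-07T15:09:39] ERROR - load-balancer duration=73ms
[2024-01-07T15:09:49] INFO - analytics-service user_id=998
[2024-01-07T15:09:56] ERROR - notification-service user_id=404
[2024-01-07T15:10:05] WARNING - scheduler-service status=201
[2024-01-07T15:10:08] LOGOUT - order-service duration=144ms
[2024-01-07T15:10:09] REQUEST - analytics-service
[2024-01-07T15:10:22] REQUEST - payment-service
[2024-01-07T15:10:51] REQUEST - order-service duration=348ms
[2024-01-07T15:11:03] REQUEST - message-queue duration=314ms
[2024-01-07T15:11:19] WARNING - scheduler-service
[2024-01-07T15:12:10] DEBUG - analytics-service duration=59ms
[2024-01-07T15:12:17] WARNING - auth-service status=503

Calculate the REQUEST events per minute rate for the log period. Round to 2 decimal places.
0.46

To calculate the rate:

1. Count total REQUEST events: 6
2. Total time period: 13 minutes
3. Rate = 6 / 13 = 0.46 events per minute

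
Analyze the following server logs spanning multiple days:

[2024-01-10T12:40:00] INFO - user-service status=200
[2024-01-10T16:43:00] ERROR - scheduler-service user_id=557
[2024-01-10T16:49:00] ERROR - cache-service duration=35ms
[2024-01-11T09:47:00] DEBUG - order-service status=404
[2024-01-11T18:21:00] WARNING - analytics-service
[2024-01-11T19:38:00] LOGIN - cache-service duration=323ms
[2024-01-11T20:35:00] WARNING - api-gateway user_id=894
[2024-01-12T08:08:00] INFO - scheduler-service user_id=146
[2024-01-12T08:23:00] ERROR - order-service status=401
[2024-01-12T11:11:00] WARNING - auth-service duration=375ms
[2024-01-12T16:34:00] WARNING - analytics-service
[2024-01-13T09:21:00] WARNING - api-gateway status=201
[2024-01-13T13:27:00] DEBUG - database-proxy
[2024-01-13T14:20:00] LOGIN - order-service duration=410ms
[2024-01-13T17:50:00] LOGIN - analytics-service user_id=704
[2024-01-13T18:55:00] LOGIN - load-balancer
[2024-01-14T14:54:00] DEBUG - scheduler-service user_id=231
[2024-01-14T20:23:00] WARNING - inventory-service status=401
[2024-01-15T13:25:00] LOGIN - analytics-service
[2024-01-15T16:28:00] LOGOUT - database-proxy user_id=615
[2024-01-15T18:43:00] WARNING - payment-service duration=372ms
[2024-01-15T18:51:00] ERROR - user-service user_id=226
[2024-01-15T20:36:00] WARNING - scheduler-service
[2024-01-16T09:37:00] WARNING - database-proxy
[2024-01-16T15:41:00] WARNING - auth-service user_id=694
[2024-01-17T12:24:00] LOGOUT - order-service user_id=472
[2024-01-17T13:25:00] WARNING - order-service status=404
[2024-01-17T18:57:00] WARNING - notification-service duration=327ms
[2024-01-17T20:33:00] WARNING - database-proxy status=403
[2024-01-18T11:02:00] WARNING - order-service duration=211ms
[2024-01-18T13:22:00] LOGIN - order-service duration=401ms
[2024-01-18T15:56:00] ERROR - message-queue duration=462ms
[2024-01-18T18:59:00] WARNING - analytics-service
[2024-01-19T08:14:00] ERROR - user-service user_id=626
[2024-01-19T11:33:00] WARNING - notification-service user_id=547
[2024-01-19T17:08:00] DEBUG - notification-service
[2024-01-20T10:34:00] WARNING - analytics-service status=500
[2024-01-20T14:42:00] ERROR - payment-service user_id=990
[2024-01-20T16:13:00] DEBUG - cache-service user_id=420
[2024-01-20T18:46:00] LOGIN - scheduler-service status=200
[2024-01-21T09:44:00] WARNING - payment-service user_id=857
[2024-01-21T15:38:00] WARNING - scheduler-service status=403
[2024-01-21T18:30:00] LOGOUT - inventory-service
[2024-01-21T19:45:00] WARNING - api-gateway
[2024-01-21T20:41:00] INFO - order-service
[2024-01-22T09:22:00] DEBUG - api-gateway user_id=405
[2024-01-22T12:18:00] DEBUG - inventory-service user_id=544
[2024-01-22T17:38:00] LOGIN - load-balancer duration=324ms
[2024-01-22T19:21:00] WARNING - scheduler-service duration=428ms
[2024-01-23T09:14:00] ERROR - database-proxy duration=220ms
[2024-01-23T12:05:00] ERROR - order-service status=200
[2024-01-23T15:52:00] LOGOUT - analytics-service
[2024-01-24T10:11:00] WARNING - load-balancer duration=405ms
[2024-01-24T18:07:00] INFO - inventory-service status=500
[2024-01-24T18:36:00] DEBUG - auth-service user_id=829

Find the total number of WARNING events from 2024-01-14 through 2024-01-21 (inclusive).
15

To filter by date range:

1. Date range: 2024-01-14 through 2024-01-21, both dates inclusive
2. Filter for WARNING events whose date falls in this range
3. Count matching events: 15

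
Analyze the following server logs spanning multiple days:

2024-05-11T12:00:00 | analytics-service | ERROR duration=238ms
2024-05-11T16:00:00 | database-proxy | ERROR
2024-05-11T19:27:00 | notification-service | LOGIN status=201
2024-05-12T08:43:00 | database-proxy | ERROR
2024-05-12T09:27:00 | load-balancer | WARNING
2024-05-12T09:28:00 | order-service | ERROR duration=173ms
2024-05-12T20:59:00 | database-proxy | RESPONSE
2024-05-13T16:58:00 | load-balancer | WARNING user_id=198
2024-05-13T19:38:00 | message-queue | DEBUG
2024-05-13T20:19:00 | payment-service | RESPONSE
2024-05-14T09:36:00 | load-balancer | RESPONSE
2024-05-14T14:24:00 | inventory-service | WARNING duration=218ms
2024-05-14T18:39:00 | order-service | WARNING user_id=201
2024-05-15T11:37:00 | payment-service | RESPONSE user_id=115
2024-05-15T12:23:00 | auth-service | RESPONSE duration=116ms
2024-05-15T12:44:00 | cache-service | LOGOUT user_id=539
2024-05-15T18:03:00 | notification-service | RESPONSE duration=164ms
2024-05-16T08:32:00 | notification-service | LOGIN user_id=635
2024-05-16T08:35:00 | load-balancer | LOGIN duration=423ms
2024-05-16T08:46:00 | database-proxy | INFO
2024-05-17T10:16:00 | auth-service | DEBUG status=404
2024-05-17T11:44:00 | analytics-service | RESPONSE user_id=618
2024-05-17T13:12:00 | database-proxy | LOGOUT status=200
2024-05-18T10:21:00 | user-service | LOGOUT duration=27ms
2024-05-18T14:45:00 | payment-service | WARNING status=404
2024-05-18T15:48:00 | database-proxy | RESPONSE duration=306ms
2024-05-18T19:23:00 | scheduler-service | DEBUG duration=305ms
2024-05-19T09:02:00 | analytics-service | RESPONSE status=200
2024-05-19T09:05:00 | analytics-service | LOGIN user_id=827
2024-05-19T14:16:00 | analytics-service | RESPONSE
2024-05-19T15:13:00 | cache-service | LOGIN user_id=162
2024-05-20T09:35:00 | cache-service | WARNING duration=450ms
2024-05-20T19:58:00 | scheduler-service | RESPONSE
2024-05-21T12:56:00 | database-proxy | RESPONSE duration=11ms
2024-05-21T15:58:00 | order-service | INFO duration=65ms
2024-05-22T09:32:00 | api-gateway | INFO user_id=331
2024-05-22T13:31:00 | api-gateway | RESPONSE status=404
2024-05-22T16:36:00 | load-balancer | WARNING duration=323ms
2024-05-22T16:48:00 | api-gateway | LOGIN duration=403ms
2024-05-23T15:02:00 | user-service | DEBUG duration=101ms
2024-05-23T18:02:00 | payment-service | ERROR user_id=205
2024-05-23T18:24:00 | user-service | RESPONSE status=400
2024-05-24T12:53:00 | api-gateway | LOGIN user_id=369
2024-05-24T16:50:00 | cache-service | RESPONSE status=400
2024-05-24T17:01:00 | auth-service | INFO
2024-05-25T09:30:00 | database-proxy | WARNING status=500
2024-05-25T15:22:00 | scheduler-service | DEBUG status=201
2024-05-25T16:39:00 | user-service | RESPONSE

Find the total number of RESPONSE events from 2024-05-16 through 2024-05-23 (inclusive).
8

To filter by date range:

1. Date range: 2024-05-16 through 2024-05-23, both dates inclusive
2. Filter for RESPONSE events whose date falls in this range
3. Count matching events: 8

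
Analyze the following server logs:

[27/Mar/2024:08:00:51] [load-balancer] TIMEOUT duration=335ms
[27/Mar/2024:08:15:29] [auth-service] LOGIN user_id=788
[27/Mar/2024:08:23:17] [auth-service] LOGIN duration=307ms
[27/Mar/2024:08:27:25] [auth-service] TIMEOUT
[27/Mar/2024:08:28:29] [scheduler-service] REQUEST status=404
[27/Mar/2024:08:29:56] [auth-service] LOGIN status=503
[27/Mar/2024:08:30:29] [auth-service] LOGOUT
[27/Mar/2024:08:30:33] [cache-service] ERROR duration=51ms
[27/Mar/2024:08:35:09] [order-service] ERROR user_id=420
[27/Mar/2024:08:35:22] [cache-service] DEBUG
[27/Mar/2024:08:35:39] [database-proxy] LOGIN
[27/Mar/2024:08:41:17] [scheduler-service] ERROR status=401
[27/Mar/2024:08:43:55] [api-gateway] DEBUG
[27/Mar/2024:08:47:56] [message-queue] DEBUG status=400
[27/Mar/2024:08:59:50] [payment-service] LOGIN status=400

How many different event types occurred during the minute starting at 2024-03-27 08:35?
3

To count unique event types:

1. Filter events in the minute starting at 2024-03-27 08:35
2. Extract event types from matching entries
3. Count unique types: 3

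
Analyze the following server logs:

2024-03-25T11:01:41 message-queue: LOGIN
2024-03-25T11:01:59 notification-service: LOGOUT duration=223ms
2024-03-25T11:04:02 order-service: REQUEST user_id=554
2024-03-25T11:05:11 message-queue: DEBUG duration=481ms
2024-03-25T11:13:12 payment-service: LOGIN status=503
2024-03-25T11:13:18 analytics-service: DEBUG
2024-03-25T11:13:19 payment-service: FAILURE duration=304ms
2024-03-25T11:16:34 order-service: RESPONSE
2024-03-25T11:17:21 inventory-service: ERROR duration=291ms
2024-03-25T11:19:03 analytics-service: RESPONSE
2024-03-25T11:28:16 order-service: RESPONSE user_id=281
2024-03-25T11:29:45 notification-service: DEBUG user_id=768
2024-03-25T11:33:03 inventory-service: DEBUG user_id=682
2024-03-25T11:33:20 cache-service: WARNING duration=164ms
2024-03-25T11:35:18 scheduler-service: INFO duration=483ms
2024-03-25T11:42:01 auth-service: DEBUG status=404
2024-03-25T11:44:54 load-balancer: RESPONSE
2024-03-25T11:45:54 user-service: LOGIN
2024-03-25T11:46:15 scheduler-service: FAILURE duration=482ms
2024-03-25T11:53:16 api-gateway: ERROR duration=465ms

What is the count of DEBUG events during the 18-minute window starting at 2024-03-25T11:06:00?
1

To count events in the time window:

1. Window boundaries: 2024-03-25T11:06:00 to 2024-03-25T11:24:00
2. Filter for DEBUG events within this window
3. Count matching events: 1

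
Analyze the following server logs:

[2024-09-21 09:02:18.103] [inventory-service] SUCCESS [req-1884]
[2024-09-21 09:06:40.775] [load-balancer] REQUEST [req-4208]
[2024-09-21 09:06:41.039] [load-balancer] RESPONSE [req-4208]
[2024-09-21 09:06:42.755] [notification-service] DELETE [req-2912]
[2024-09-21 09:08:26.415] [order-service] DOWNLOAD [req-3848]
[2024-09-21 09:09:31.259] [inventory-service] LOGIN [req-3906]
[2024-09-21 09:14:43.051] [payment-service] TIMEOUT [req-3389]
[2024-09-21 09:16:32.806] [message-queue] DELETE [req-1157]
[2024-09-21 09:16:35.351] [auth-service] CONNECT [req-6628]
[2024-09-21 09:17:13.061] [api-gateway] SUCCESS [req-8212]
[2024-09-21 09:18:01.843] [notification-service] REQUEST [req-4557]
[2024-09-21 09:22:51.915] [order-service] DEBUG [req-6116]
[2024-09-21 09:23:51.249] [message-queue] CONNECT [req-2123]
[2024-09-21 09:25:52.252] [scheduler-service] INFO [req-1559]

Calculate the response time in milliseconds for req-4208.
264

To calculate latency:

1. Find REQUEST with id req-4208: 2024-09-21 09:06:40.775
2. Find RESPONSE with id req-4208: 2024-09-21 09:06:41.039
3. Latency: 2024-09-21 09:06:41.039 - 2024-09-21 09:06:40.775 = 264ms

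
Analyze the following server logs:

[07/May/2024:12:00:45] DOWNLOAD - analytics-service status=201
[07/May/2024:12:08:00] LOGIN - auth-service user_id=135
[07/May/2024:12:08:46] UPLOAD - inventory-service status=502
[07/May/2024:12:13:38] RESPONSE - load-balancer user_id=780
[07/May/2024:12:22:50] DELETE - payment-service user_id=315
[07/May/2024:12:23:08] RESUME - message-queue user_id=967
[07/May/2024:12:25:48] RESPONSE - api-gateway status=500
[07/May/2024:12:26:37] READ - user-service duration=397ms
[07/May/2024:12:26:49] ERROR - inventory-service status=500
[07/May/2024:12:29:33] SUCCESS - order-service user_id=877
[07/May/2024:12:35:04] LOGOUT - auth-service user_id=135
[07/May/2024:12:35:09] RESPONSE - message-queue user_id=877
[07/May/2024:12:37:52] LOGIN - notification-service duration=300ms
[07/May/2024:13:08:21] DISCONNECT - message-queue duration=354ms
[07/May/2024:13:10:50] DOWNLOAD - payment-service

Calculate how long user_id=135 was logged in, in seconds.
1624

To calculate session duration:

1. Find LOGIN event for user_id=135: 07/May/2024:12:08:00
2. Find LOGOUT event for user_id=135: 07/May/2024:12:35:04
3. Session duration: 07/May/2024:12:35:04 - 07/May/2024:12:08:00 = 1624 seconds (27 minutes)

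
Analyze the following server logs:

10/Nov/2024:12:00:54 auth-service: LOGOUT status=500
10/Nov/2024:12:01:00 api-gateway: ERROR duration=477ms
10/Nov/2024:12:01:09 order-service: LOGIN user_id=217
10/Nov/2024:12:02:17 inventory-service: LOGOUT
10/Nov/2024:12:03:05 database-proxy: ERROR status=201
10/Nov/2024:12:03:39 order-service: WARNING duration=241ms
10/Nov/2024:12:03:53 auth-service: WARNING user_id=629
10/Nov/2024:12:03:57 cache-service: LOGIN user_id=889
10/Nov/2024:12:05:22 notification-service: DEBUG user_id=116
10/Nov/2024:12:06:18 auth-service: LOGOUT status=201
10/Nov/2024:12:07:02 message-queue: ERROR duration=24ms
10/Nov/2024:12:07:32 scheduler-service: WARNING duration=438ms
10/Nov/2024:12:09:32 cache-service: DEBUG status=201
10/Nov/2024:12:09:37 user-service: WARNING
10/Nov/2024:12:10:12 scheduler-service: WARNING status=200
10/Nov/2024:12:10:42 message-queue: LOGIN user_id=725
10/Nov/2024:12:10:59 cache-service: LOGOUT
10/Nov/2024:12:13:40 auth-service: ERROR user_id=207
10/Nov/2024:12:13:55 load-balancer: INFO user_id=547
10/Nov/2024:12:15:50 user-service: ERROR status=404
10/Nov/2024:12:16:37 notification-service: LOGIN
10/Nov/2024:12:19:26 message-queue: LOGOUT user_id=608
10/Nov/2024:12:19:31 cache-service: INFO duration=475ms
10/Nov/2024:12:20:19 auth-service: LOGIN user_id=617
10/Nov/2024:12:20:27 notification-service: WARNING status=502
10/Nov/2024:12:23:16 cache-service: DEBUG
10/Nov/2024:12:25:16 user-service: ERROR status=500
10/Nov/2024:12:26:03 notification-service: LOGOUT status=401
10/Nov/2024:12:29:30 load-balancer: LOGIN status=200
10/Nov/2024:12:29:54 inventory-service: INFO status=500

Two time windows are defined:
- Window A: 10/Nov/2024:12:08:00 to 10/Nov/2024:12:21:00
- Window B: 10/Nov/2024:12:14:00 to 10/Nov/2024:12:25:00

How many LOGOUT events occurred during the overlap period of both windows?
1

To find overlap events:

1. Window A: 10/Nov/2024:12:08:00 to 10/Nov/2024:12:21:00
2. Window B: 10/Nov/2024:12:14:00 to 10/Nov/2024:12:25:00
3. Overlap period: 10/Nov/2024:12:14:00 to 10/Nov/2024:12:21:00
4. Count LOGOUT events in overlap: 1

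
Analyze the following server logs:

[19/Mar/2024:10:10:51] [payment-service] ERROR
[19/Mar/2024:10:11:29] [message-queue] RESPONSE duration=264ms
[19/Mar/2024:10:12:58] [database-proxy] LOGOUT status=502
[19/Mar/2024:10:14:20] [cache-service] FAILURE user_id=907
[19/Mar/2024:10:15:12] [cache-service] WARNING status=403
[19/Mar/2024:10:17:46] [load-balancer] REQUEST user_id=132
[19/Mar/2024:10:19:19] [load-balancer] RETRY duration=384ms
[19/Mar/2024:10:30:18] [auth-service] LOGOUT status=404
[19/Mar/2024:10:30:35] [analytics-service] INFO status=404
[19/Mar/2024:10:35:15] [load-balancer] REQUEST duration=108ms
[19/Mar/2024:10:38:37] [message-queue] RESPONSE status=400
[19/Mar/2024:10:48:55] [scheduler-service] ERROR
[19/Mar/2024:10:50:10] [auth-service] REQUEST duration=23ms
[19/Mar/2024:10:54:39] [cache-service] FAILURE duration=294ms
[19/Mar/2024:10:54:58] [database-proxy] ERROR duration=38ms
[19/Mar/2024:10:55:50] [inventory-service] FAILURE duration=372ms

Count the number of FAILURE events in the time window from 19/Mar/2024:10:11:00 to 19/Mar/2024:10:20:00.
1

To count events in the time window:

1. Window boundaries: 19/Mar/2024:10:11:00 to 19/Mar/2024:10:20:00
2. Filter for FAILURE events within this window
3. Count matching events: 1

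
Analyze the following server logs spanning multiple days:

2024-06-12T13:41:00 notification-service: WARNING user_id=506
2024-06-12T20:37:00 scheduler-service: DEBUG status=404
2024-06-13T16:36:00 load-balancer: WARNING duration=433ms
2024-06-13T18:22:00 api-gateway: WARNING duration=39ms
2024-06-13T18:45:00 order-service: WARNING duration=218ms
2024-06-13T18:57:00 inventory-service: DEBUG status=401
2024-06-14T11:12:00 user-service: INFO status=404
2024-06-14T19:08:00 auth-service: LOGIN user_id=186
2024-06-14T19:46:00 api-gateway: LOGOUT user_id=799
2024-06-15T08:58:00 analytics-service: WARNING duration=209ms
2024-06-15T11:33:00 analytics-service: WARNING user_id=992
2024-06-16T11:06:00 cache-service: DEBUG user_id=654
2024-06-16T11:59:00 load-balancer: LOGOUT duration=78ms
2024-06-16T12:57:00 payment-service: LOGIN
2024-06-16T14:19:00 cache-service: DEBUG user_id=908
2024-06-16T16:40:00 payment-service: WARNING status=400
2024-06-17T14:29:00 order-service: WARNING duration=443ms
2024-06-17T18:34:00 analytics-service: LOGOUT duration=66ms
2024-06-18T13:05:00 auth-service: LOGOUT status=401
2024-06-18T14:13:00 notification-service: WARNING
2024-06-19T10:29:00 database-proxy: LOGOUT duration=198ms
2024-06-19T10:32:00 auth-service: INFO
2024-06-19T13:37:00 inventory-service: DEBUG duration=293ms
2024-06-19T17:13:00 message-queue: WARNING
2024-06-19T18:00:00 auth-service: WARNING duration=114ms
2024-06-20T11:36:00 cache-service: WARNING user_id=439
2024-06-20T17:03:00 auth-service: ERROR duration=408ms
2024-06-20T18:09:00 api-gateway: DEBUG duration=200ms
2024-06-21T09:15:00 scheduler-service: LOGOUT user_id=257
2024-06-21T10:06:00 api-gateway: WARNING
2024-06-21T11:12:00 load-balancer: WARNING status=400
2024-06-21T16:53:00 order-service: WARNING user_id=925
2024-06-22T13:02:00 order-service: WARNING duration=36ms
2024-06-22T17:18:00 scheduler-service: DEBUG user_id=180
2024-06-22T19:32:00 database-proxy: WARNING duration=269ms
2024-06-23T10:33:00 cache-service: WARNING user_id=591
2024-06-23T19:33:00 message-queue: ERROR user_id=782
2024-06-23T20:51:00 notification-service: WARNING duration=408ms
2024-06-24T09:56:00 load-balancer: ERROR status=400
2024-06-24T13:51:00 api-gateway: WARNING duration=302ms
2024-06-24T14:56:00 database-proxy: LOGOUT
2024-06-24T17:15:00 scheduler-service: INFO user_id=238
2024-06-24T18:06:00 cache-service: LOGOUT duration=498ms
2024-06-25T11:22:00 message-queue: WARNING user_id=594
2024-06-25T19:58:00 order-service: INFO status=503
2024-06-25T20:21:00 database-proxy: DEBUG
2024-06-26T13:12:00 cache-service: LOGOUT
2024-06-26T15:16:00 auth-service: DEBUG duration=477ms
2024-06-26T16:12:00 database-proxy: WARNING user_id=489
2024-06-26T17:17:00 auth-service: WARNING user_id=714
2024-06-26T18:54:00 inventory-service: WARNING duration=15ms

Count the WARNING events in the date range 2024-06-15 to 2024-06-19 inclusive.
7

To filter by date range:

1. Date range: 2024-06-15 through 2024-06-19, both dates inclusive
2. Filter for WARNING events whose date falls in this range
3. Count matching events: 7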